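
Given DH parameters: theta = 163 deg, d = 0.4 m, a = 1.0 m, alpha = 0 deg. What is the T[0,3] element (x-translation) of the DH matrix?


T[0,3] = a * cos(theta)
= 1.0 * cos(163 deg)
= 1.0 * -0.9563
= -0.9563


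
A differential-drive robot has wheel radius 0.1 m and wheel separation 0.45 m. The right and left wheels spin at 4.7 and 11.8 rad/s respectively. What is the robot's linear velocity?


vR = r*wR = 0.1*4.7 = 0.47 m/s
vL = r*wL = 0.1*11.8 = 1.18 m/s
v = (vR+vL)/2 = 0.825 m/s
omega = (vR-vL)/L = -1.5778 rad/s
linear velocity = 0.825 m/s


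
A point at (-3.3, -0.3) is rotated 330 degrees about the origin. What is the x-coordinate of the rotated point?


x' = x*cos(theta) - y*sin(theta)
cos(330 deg) = 0.866, sin(330 deg) = -0.5
x' = -3.3 * 0.866 - -0.3 * -0.5
= -2.8579 - 0.15
= -3.0079


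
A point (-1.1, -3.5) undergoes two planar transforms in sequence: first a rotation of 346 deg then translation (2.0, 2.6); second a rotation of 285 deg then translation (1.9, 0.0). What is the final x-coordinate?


After transform 1:
x1 = cos(346)*-1.1 - sin(346)*-3.5 + 2.0 = 0.0859
y1 = sin(346)*-1.1 + cos(346)*-3.5 + 2.6 = -0.5299
After transform 2:
x2 = cos(285)*0.0859 - sin(285)*-0.5299 + 1.9
= 1.4104


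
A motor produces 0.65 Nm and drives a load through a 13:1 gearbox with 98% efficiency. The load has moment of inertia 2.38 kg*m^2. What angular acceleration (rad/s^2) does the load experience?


tau_out = tau_motor * N * eta
= 0.65 * 13 * 0.98 = 8.281 Nm
alpha = tau_out / I = 8.281 / 2.38
= 3.4794 rad/s^2


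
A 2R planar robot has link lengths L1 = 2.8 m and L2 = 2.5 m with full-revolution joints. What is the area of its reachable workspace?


r_max = L1 + L2 = 5.3 m
r_min = |L1 - L2| = 0.3 m
Area = pi*(r_max^2 - r_min^2)
= pi*(28.09 - 0.09)
= pi * 28.0
= 87.9646 m^2


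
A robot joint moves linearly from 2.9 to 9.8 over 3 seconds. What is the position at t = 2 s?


s = t/T = 2/3 = 0.6667
p(t) = p0 + (pf-p0)*s
= 2.9 + (9.8 - 2.9) * 0.6667
= 7.5


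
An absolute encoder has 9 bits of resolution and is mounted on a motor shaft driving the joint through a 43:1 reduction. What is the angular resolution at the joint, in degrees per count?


counts = 2^9 = 512
effective counts at joint = 512 * 43 = 22016
resolution = 360 / 22016
= 0.0164 deg/count


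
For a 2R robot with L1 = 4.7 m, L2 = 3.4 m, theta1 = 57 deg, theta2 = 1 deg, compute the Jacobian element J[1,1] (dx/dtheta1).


J[1,1] = -L1*sin(t1) - L2*sin(t1+t2)
= -4.7*sin(57) - 3.4*sin(58)
= -6.8251


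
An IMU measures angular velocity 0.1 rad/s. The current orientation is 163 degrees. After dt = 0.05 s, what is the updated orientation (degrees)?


delta_theta = w * dt = 0.1 * 0.05 = 0.005 rad
= 0.2865 deg
theta_new = 163 + 0.2865 = 163.2865 deg


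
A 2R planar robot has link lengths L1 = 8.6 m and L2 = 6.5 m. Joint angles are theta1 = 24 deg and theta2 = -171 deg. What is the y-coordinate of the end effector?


Convert angles to radians: theta1 = 0.4189, theta2 = -2.9845
y = L1*sin(theta1) + L2*sin(theta1+theta2)
y = 3.4979 + -3.5402
y = -0.0422


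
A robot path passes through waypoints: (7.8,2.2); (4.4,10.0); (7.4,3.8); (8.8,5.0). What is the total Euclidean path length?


Segment lengths:
  seg1 = sqrt((-3.4)^2 + (7.8)^2) = 8.5088
  seg2 = sqrt((3.0)^2 + (-6.2)^2) = 6.8877
  seg3 = sqrt((1.4)^2 + (1.2)^2) = 1.8439
Total = 17.2404


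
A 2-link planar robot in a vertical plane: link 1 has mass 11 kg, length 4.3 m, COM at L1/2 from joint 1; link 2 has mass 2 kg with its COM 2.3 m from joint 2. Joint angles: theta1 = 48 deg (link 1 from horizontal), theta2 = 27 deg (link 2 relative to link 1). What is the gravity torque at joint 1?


Horizontal distance from joint 1 to link-1 COM:
  x_c1 = (L1/2)*cos(t1) = 2.15 * 0.6691 = 1.4386 m
Horizontal distance from joint 1 to link-2 COM:
  x_c2 = L1*cos(t1) + Lc2*cos(t1+t2)
       = 4.3*0.6691 + 2.3*0.2588 = 3.4725 m
tau1 = m1*g*x_c1 + m2*g*x_c2
     = 11*9.81*1.4386 + 2*9.81*3.4725
     = 155.2427 + 68.1313
     = 223.374 Nm


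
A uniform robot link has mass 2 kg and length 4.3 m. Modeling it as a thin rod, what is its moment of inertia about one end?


I = (1/3) * m * L^2
= (1/3) * 2 * 4.3^2
= 0.333333 * 2 * 18.49
= 12.3267 kg*m^2


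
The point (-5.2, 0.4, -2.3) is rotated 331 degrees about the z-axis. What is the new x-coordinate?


Rotation about z-axis: x' = x*cos(theta) - y*sin(theta)
= -5.2 * 0.8746 - 0.4 * -0.4848
= -4.3541


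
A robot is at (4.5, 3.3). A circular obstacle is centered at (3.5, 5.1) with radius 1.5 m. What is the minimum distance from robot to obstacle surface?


center_dist = sqrt((4.5-3.5)^2 + (3.3-5.1)^2)
= sqrt(1.0 + 3.24)
= 2.0591
min_dist = center_dist - radius = 2.0591 - 1.5 = 0.5591 m


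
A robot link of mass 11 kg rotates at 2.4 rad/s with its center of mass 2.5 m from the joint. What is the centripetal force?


F = m * omega^2 * r
= 11 * 2.4^2 * 2.5
= 11 * 5.76 * 2.5
= 158.4 N


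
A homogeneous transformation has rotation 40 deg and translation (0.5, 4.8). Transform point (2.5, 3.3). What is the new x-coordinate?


x' = cos(theta)*px - sin(theta)*py + tx
= 0.766*2.5 - 0.6428*3.3 + 0.5
= 0.2939


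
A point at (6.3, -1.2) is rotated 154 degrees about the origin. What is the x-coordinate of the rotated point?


x' = x*cos(theta) - y*sin(theta)
cos(154 deg) = -0.8988, sin(154 deg) = 0.4384
x' = 6.3 * -0.8988 - -1.2 * 0.4384
= -5.6624 - -0.526
= -5.1364


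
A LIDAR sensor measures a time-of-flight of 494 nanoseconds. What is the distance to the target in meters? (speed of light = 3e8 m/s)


tof = 494 ns = 4.94e-07 s
dist = c * tof / 2
= 3e8 * 4.94e-07 / 2
= 74.1 m


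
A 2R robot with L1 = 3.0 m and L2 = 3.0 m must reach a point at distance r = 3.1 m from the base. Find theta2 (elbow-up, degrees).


cos(theta2) = (r^2 - L1^2 - L2^2) / (2*L1*L2)
cos(theta2) = (9.61 - 9.0 - 9.0) / 18.0
cos(theta2) = -0.466111
theta2 = 117.7822 degrees


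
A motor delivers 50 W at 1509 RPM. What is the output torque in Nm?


omega = 1509 * 2*pi/60 = 158.0221 rad/s
tau = P / omega = 50 / 158.0221
= 0.3164 Nm


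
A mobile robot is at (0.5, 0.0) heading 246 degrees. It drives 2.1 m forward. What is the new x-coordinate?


x_new = x0 + d*cos(theta)
= 0.5 + 2.1*cos(246)
= 0.5 + -0.8541
= -0.3541


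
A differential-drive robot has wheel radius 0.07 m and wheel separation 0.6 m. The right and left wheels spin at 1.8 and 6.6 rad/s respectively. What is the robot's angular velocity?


vR = r*wR = 0.07*1.8 = 0.126 m/s
vL = r*wL = 0.07*6.6 = 0.462 m/s
v = (vR+vL)/2 = 0.294 m/s
omega = (vR-vL)/L = -0.56 rad/s
angular velocity = -0.56 rad/s


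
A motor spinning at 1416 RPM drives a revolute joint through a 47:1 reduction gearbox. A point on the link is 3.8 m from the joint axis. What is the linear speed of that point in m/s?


omega_motor = 1416 * 2*pi/60 = 148.2832 rad/s
omega_joint = omega_motor / 47 = 3.155 rad/s
v = omega_joint * r = 3.155 * 3.8
= 11.9889 m/s


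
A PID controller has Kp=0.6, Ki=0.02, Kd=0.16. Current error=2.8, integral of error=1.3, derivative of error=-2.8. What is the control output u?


u = Kp*e + Ki*int(e) + Kd*de/dt
= 0.6*2.8 + 0.02*1.3 + 0.16*(-2.8)
= 1.68 + 0.026 + -0.448
= 1.258


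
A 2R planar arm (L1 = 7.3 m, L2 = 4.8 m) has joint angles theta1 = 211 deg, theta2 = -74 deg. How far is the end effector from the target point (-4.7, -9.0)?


End effector via forward kinematics:
x = L1*cos(t1) + L2*cos(t1+t2) = -9.7678
y = L1*sin(t1) + L2*sin(t1+t2) = -0.4862
Distance to target:
d = sqrt((-4.7 - -9.7678)^2 + (-9.0 - -0.4862)^2)
= sqrt(25.6828 + 72.485)
= 9.908 m


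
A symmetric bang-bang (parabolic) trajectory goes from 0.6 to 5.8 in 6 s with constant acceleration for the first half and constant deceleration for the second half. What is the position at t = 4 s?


Symmetric rest-to-rest: each phase covers (pf-p0)/2 in time T/2. 0.5*a*(T/2)^2 = (pf-p0)/2 => a = 4*(pf-p0)/T^2
a = 4*(5.8-0.6)/6^2 = 0.5778
t = 4 is in the deceleration phase (t > T/2).
p = pf - 0.5*a*(T-t)^2 = 5.8 - 0.5*0.5778*2^2
= 4.6444


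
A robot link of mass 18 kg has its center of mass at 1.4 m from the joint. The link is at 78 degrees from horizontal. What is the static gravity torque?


tau = m*g*L*cos(angle)
= 18 * 9.81 * 1.4 * cos(78 deg)
= 18 * 9.81 * 1.4 * 0.2079
= 51.3983 Nm


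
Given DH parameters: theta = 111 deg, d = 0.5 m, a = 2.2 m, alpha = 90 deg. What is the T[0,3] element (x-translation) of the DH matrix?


T[0,3] = a * cos(theta)
= 2.2 * cos(111 deg)
= 2.2 * -0.3584
= -0.7884


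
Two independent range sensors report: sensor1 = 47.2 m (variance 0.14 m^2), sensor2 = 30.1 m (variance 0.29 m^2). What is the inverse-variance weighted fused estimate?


w1 = (1/var1) / (1/var1 + 1/var2)
   = 7.1429 / (7.1429 + 3.4483) = 0.6744
w2 = 1 - w1 = 0.3256
fused = w1*s1 + w2*s2 = 31.8326 + 9.8
= 41.6326 m


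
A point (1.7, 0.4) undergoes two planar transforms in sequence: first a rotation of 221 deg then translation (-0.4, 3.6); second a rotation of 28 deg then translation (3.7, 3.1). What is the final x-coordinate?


After transform 1:
x1 = cos(221)*1.7 - sin(221)*0.4 + -0.4 = -1.4206
y1 = sin(221)*1.7 + cos(221)*0.4 + 3.6 = 2.1828
After transform 2:
x2 = cos(28)*-1.4206 - sin(28)*2.1828 + 3.7
= 1.4209


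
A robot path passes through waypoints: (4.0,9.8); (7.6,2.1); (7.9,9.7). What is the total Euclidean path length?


Segment lengths:
  seg1 = sqrt((3.6)^2 + (-7.7)^2) = 8.5
  seg2 = sqrt((0.3)^2 + (7.6)^2) = 7.6059
Total = 16.1059


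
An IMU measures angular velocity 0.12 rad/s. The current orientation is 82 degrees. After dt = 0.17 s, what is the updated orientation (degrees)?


delta_theta = w * dt = 0.12 * 0.17 = 0.0204 rad
= 1.1688 deg
theta_new = 82 + 1.1688 = 83.1688 deg


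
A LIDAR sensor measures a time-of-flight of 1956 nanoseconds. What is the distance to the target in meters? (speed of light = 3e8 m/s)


tof = 1956 ns = 1.956e-06 s
dist = c * tof / 2
= 3e8 * 1.956e-06 / 2
= 293.4 m


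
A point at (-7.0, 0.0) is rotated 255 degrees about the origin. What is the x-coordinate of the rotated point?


x' = x*cos(theta) - y*sin(theta)
cos(255 deg) = -0.2588, sin(255 deg) = -0.9659
x' = -7.0 * -0.2588 - 0.0 * -0.9659
= 1.8117 - -0.0
= 1.8117


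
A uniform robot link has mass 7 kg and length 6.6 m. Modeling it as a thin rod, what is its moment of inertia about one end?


I = (1/3) * m * L^2
= (1/3) * 7 * 6.6^2
= 0.333333 * 7 * 43.56
= 101.64 kg*m^2


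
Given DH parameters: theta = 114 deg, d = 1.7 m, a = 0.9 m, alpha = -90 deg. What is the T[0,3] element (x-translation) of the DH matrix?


T[0,3] = a * cos(theta)
= 0.9 * cos(114 deg)
= 0.9 * -0.4067
= -0.3661


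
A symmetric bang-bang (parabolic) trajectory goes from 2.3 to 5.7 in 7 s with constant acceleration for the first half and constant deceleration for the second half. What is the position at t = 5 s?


Symmetric rest-to-rest: each phase covers (pf-p0)/2 in time T/2. 0.5*a*(T/2)^2 = (pf-p0)/2 => a = 4*(pf-p0)/T^2
a = 4*(5.7-2.3)/7^2 = 0.2776
t = 5 is in the deceleration phase (t > T/2).
p = pf - 0.5*a*(T-t)^2 = 5.7 - 0.5*0.2776*2^2
= 5.1449


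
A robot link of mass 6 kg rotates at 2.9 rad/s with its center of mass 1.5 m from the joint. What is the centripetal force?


F = m * omega^2 * r
= 6 * 2.9^2 * 1.5
= 6 * 8.41 * 1.5
= 75.69 N


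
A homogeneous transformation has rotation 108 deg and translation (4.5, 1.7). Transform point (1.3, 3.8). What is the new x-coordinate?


x' = cos(theta)*px - sin(theta)*py + tx
= -0.309*1.3 - 0.9511*3.8 + 4.5
= 0.4843


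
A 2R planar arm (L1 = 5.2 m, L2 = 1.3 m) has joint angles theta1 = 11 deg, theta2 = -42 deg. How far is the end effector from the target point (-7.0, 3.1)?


End effector via forward kinematics:
x = L1*cos(t1) + L2*cos(t1+t2) = 6.2188
y = L1*sin(t1) + L2*sin(t1+t2) = 0.3227
Distance to target:
d = sqrt((-7.0 - 6.2188)^2 + (3.1 - 0.3227)^2)
= sqrt(174.7361 + 7.7136)
= 13.5074 m


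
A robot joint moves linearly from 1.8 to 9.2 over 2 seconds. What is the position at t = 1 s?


s = t/T = 1/2 = 0.5
p(t) = p0 + (pf-p0)*s
= 1.8 + (9.2 - 1.8) * 0.5
= 5.5


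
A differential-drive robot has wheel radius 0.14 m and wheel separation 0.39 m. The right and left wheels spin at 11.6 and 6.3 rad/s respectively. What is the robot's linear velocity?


vR = r*wR = 0.14*11.6 = 1.624 m/s
vL = r*wL = 0.14*6.3 = 0.882 m/s
v = (vR+vL)/2 = 1.253 m/s
omega = (vR-vL)/L = 1.9026 rad/s
linear velocity = 1.253 m/s


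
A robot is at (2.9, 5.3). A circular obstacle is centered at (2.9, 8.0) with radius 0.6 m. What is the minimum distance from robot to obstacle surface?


center_dist = sqrt((2.9-2.9)^2 + (5.3-8.0)^2)
= sqrt(0.0 + 7.29)
= 2.7
min_dist = center_dist - radius = 2.7 - 0.6 = 2.1 m


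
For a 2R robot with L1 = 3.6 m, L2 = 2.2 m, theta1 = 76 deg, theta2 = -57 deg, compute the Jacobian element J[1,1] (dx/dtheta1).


J[1,1] = -L1*sin(t1) - L2*sin(t1+t2)
= -3.6*sin(76) - 2.2*sin(19)
= -4.2093


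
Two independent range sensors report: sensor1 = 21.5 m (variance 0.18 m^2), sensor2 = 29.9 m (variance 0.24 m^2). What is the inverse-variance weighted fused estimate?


w1 = (1/var1) / (1/var1 + 1/var2)
   = 5.5556 / (5.5556 + 4.1667) = 0.5714
w2 = 1 - w1 = 0.4286
fused = w1*s1 + w2*s2 = 12.2857 + 12.8143
= 25.1 m


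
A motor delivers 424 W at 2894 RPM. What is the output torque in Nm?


omega = 2894 * 2*pi/60 = 303.059 rad/s
tau = P / omega = 424 / 303.059
= 1.3991 Nm


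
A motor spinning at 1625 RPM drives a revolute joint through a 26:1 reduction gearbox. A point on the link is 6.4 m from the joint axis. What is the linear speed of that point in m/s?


omega_motor = 1625 * 2*pi/60 = 170.1696 rad/s
omega_joint = omega_motor / 26 = 6.545 rad/s
v = omega_joint * r = 6.545 * 6.4
= 41.8879 m/s


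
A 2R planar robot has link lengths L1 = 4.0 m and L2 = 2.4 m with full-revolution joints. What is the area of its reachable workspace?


r_max = L1 + L2 = 6.4 m
r_min = |L1 - L2| = 1.6 m
Area = pi*(r_max^2 - r_min^2)
= pi*(40.96 - 2.56)
= pi * 38.4
= 120.6372 m^2


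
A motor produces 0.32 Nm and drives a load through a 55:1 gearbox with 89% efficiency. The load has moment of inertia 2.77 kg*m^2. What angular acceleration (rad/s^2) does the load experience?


tau_out = tau_motor * N * eta
= 0.32 * 55 * 0.89 = 15.664 Nm
alpha = tau_out / I = 15.664 / 2.77
= 5.6549 rad/s^2


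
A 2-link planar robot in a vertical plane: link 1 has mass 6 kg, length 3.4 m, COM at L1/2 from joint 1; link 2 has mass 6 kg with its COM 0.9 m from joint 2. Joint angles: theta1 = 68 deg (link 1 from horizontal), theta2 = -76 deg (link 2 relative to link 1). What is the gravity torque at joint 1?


Horizontal distance from joint 1 to link-1 COM:
  x_c1 = (L1/2)*cos(t1) = 1.7 * 0.3746 = 0.6368 m
Horizontal distance from joint 1 to link-2 COM:
  x_c2 = L1*cos(t1) + Lc2*cos(t1+t2)
       = 3.4*0.3746 + 0.9*0.9903 = 2.1649 m
tau1 = m1*g*x_c1 + m2*g*x_c2
     = 6*9.81*0.6368 + 6*9.81*2.1649
     = 37.4839 + 127.4262
     = 164.9101 Nm


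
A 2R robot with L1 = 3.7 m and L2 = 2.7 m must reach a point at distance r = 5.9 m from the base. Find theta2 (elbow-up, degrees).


cos(theta2) = (r^2 - L1^2 - L2^2) / (2*L1*L2)
cos(theta2) = (34.81 - 13.69 - 7.29) / 19.98
cos(theta2) = 0.692192
theta2 = 46.1961 degrees


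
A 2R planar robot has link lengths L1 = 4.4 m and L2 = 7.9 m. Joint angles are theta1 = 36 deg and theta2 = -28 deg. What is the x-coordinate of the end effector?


Convert angles to radians: theta1 = 0.6283, theta2 = -0.4887
x = L1*cos(theta1) + L2*cos(theta1+theta2)
x = 3.5597 + 7.8231
x = 11.3828


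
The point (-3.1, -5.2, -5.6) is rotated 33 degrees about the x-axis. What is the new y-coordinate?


Rotation about x-axis: y' = y*cos(theta) - z*sin(theta)
= -5.2 * 0.8387 - -5.6 * 0.5446
= -1.3111


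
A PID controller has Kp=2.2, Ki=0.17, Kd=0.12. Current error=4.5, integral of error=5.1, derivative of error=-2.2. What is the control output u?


u = Kp*e + Ki*int(e) + Kd*de/dt
= 2.2*4.5 + 0.17*5.1 + 0.12*(-2.2)
= 9.9 + 0.867 + -0.264
= 10.503


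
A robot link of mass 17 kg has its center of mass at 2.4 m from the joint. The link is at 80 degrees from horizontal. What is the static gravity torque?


tau = m*g*L*cos(angle)
= 17 * 9.81 * 2.4 * cos(80 deg)
= 17 * 9.81 * 2.4 * 0.1736
= 69.5023 Nm


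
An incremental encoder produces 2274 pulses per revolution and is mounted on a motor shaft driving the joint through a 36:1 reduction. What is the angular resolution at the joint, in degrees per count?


counts per rev = 2274
effective counts at joint = 2274 * 36 = 81864
resolution = 360 / 81864
= 0.0044 deg/count


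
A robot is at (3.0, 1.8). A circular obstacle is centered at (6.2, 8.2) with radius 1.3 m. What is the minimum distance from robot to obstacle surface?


center_dist = sqrt((3.0-6.2)^2 + (1.8-8.2)^2)
= sqrt(10.24 + 40.96)
= 7.1554
min_dist = center_dist - radius = 7.1554 - 1.3 = 5.8554 m


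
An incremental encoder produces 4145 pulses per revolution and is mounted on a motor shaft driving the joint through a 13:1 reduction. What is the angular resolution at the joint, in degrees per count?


counts per rev = 4145
effective counts at joint = 4145 * 13 = 53885
resolution = 360 / 53885
= 0.0067 deg/count


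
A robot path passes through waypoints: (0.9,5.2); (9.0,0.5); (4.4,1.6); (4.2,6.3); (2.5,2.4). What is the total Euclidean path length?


Segment lengths:
  seg1 = sqrt((8.1)^2 + (-4.7)^2) = 9.3648
  seg2 = sqrt((-4.6)^2 + (1.1)^2) = 4.7297
  seg3 = sqrt((-0.2)^2 + (4.7)^2) = 4.7043
  seg4 = sqrt((-1.7)^2 + (-3.9)^2) = 4.2544
Total = 23.0532


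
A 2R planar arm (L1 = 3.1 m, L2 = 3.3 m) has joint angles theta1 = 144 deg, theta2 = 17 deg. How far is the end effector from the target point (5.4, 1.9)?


End effector via forward kinematics:
x = L1*cos(t1) + L2*cos(t1+t2) = -5.6282
y = L1*sin(t1) + L2*sin(t1+t2) = 2.8965
Distance to target:
d = sqrt((5.4 - -5.6282)^2 + (1.9 - 2.8965)^2)
= sqrt(121.6204 + 0.993)
= 11.0731 m


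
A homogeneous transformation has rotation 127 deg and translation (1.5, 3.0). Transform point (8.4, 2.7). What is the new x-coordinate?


x' = cos(theta)*px - sin(theta)*py + tx
= -0.6018*8.4 - 0.7986*2.7 + 1.5
= -5.7116


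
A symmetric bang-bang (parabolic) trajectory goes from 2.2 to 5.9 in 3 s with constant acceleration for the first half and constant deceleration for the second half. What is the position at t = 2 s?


Symmetric rest-to-rest: each phase covers (pf-p0)/2 in time T/2. 0.5*a*(T/2)^2 = (pf-p0)/2 => a = 4*(pf-p0)/T^2
a = 4*(5.9-2.2)/3^2 = 1.6444
t = 2 is in the deceleration phase (t > T/2).
p = pf - 0.5*a*(T-t)^2 = 5.9 - 0.5*1.6444*1^2
= 5.0778


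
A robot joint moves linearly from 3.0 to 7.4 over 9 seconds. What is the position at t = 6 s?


s = t/T = 6/9 = 0.6667
p(t) = p0 + (pf-p0)*s
= 3.0 + (7.4 - 3.0) * 0.6667
= 5.9333


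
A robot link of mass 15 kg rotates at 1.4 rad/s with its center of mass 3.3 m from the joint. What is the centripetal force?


F = m * omega^2 * r
= 15 * 1.4^2 * 3.3
= 15 * 1.96 * 3.3
= 97.02 N


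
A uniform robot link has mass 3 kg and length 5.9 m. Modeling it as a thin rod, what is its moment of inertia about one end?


I = (1/3) * m * L^2
= (1/3) * 3 * 5.9^2
= 0.333333 * 3 * 34.81
= 34.81 kg*m^2


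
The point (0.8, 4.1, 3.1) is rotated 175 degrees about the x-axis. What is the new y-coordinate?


Rotation about x-axis: y' = y*cos(theta) - z*sin(theta)
= 4.1 * -0.9962 - 3.1 * 0.0872
= -4.3546


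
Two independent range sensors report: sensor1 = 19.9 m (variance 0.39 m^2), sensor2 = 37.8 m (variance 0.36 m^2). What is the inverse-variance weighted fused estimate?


w1 = (1/var1) / (1/var1 + 1/var2)
   = 2.5641 / (2.5641 + 2.7778) = 0.48
w2 = 1 - w1 = 0.52
fused = w1*s1 + w2*s2 = 9.552 + 19.656
= 29.208 m


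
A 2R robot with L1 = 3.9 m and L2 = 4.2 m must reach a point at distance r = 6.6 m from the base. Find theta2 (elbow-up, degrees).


cos(theta2) = (r^2 - L1^2 - L2^2) / (2*L1*L2)
cos(theta2) = (43.56 - 15.21 - 17.64) / 32.76
cos(theta2) = 0.326923
theta2 = 70.9179 degrees


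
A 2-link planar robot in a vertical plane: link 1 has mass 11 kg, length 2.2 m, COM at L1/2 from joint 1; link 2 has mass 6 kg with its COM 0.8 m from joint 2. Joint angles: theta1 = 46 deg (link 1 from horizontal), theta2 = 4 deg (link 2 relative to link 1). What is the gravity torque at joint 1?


Horizontal distance from joint 1 to link-1 COM:
  x_c1 = (L1/2)*cos(t1) = 1.1 * 0.6947 = 0.7641 m
Horizontal distance from joint 1 to link-2 COM:
  x_c2 = L1*cos(t1) + Lc2*cos(t1+t2)
       = 2.2*0.6947 + 0.8*0.6428 = 2.0425 m
tau1 = m1*g*x_c1 + m2*g*x_c2
     = 11*9.81*0.7641 + 6*9.81*2.0425
     = 82.4566 + 120.2203
     = 202.6769 Nm


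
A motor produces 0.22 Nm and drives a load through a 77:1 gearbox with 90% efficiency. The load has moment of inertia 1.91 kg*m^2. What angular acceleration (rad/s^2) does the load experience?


tau_out = tau_motor * N * eta
= 0.22 * 77 * 0.9 = 15.246 Nm
alpha = tau_out / I = 15.246 / 1.91
= 7.9822 rad/s^2


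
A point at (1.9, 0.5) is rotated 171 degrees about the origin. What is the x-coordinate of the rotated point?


x' = x*cos(theta) - y*sin(theta)
cos(171 deg) = -0.9877, sin(171 deg) = 0.1564
x' = 1.9 * -0.9877 - 0.5 * 0.1564
= -1.8766 - 0.0782
= -1.9548


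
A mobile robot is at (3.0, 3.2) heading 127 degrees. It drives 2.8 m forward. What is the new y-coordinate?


y_new = y0 + d*sin(theta)
= 3.2 + 2.8*sin(127)
= 3.2 + 2.2362
= 5.4362


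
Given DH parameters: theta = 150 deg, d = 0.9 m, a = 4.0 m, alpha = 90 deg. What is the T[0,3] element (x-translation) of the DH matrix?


T[0,3] = a * cos(theta)
= 4.0 * cos(150 deg)
= 4.0 * -0.866
= -3.4641


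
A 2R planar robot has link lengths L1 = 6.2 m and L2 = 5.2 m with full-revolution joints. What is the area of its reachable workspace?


r_max = L1 + L2 = 11.4 m
r_min = |L1 - L2| = 1.0 m
Area = pi*(r_max^2 - r_min^2)
= pi*(129.96 - 1.0)
= pi * 128.96
= 405.1398 m^2


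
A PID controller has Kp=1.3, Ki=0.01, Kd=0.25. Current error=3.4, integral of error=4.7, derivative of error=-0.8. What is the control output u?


u = Kp*e + Ki*int(e) + Kd*de/dt
= 1.3*3.4 + 0.01*4.7 + 0.25*(-0.8)
= 4.42 + 0.047 + -0.2
= 4.267


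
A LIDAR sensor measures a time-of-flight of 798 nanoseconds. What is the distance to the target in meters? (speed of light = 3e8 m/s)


tof = 798 ns = 7.98e-07 s
dist = c * tof / 2
= 3e8 * 7.98e-07 / 2
= 119.7 m


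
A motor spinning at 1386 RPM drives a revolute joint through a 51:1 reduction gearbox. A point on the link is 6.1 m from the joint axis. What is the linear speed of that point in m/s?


omega_motor = 1386 * 2*pi/60 = 145.1416 rad/s
omega_joint = omega_motor / 51 = 2.8459 rad/s
v = omega_joint * r = 2.8459 * 6.1
= 17.3601 m/s


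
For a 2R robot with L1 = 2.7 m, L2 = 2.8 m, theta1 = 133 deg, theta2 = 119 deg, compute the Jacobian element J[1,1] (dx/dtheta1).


J[1,1] = -L1*sin(t1) - L2*sin(t1+t2)
= -2.7*sin(133) - 2.8*sin(252)
= 0.6883


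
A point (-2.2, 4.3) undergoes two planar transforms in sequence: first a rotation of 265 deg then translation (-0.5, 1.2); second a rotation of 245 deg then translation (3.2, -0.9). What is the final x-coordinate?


After transform 1:
x1 = cos(265)*-2.2 - sin(265)*4.3 + -0.5 = 3.9754
y1 = sin(265)*-2.2 + cos(265)*4.3 + 1.2 = 3.0169
After transform 2:
x2 = cos(245)*3.9754 - sin(245)*3.0169 + 3.2
= 4.2541


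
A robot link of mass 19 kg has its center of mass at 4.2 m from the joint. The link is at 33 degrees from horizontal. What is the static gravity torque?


tau = m*g*L*cos(angle)
= 19 * 9.81 * 4.2 * cos(33 deg)
= 19 * 9.81 * 4.2 * 0.8387
= 656.5432 Nm


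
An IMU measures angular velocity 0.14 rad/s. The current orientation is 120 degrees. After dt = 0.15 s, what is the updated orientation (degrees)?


delta_theta = w * dt = 0.14 * 0.15 = 0.021 rad
= 1.2032 deg
theta_new = 120 + 1.2032 = 121.2032 deg


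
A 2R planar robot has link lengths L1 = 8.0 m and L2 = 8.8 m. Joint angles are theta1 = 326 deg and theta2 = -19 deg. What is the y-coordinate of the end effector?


Convert angles to radians: theta1 = 5.6898, theta2 = -0.3316
y = L1*sin(theta1) + L2*sin(theta1+theta2)
y = -4.4735 + -7.028
y = -11.5015


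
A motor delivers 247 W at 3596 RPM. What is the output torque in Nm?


omega = 3596 * 2*pi/60 = 376.5722 rad/s
tau = P / omega = 247 / 376.5722
= 0.6559 Nm


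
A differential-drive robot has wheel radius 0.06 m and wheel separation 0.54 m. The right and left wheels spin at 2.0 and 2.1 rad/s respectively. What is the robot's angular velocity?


vR = r*wR = 0.06*2.0 = 0.12 m/s
vL = r*wL = 0.06*2.1 = 0.126 m/s
v = (vR+vL)/2 = 0.123 m/s
omega = (vR-vL)/L = -0.0111 rad/s
angular velocity = -0.0111 rad/s


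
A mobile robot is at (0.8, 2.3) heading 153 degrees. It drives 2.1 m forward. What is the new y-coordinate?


y_new = y0 + d*sin(theta)
= 2.3 + 2.1*sin(153)
= 2.3 + 0.9534
= 3.2534


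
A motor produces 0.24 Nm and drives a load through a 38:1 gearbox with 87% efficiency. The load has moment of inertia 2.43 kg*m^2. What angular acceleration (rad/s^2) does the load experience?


tau_out = tau_motor * N * eta
= 0.24 * 38 * 0.87 = 7.9344 Nm
alpha = tau_out / I = 7.9344 / 2.43
= 3.2652 rad/s^2


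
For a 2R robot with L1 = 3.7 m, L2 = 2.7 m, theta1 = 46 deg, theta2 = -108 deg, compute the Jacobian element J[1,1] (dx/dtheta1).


J[1,1] = -L1*sin(t1) - L2*sin(t1+t2)
= -3.7*sin(46) - 2.7*sin(-62)
= -0.2776


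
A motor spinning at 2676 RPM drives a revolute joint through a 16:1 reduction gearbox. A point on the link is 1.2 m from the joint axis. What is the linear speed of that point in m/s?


omega_motor = 2676 * 2*pi/60 = 280.2301 rad/s
omega_joint = omega_motor / 16 = 17.5144 rad/s
v = omega_joint * r = 17.5144 * 1.2
= 21.0173 m/s


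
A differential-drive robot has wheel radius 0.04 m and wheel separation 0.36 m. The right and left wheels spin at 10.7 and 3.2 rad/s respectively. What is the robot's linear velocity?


vR = r*wR = 0.04*10.7 = 0.428 m/s
vL = r*wL = 0.04*3.2 = 0.128 m/s
v = (vR+vL)/2 = 0.278 m/s
omega = (vR-vL)/L = 0.8333 rad/s
linear velocity = 0.278 m/s


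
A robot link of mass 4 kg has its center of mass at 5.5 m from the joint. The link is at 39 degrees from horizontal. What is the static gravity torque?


tau = m*g*L*cos(angle)
= 4 * 9.81 * 5.5 * cos(39 deg)
= 4 * 9.81 * 5.5 * 0.7771
= 167.7236 Nm


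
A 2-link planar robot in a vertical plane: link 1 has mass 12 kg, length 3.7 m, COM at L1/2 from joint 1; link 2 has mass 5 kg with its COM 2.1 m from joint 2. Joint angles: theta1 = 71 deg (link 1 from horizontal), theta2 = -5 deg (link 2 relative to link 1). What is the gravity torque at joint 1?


Horizontal distance from joint 1 to link-1 COM:
  x_c1 = (L1/2)*cos(t1) = 1.85 * 0.3256 = 0.6023 m
Horizontal distance from joint 1 to link-2 COM:
  x_c2 = L1*cos(t1) + Lc2*cos(t1+t2)
       = 3.7*0.3256 + 2.1*0.4067 = 2.0587 m
tau1 = m1*g*x_c1 + m2*g*x_c2
     = 12*9.81*0.6023 + 5*9.81*2.0587
     = 70.9029 + 100.9816
     = 171.8845 Nm


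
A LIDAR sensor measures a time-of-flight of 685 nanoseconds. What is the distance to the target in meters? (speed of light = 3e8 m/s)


tof = 685 ns = 6.85e-07 s
dist = c * tof / 2
= 3e8 * 6.85e-07 / 2
= 102.75 m


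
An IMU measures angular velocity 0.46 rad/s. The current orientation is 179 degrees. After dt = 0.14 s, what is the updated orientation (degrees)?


delta_theta = w * dt = 0.46 * 0.14 = 0.0644 rad
= 3.6898 deg
theta_new = 179 + 3.6898 = 182.6898 deg


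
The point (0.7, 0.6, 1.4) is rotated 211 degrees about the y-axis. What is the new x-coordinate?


Rotation about y-axis: x' = x*cos(theta) + z*sin(theta)
= 0.7 * -0.8572 + 1.4 * -0.515
= -1.3211


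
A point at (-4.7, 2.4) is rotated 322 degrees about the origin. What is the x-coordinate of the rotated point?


x' = x*cos(theta) - y*sin(theta)
cos(322 deg) = 0.788, sin(322 deg) = -0.6157
x' = -4.7 * 0.788 - 2.4 * -0.6157
= -3.7037 - -1.4776
= -2.2261


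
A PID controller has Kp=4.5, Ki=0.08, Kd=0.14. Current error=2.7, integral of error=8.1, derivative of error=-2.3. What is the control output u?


u = Kp*e + Ki*int(e) + Kd*de/dt
= 4.5*2.7 + 0.08*8.1 + 0.14*(-2.3)
= 12.15 + 0.648 + -0.322
= 12.476


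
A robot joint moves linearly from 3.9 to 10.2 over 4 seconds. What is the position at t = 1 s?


s = t/T = 1/4 = 0.25
p(t) = p0 + (pf-p0)*s
= 3.9 + (10.2 - 3.9) * 0.25
= 5.475


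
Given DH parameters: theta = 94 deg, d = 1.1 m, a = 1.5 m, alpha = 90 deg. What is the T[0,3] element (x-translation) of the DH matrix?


T[0,3] = a * cos(theta)
= 1.5 * cos(94 deg)
= 1.5 * -0.0698
= -0.1046


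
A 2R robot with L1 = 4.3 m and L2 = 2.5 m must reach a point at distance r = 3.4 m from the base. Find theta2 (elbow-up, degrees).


cos(theta2) = (r^2 - L1^2 - L2^2) / (2*L1*L2)
cos(theta2) = (11.56 - 18.49 - 6.25) / 21.5
cos(theta2) = -0.613023
theta2 = 127.8084 degrees


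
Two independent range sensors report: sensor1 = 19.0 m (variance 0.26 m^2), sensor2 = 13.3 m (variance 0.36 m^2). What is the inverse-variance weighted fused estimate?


w1 = (1/var1) / (1/var1 + 1/var2)
   = 3.8462 / (3.8462 + 2.7778) = 0.5806
w2 = 1 - w1 = 0.4194
fused = w1*s1 + w2*s2 = 11.0323 + 5.5774
= 16.6097 m


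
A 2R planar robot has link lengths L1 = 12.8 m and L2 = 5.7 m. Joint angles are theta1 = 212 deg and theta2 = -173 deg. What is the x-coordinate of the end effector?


Convert angles to radians: theta1 = 3.7001, theta2 = -3.0194
x = L1*cos(theta1) + L2*cos(theta1+theta2)
x = -10.855 + 4.4297
x = -6.4253


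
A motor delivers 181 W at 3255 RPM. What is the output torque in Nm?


omega = 3255 * 2*pi/60 = 340.8628 rad/s
tau = P / omega = 181 / 340.8628
= 0.531 Nm


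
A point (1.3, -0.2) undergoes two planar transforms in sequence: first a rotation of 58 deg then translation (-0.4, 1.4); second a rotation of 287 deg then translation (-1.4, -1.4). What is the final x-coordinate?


After transform 1:
x1 = cos(58)*1.3 - sin(58)*-0.2 + -0.4 = 0.4585
y1 = sin(58)*1.3 + cos(58)*-0.2 + 1.4 = 2.3965
After transform 2:
x2 = cos(287)*0.4585 - sin(287)*2.3965 + -1.4
= 1.0258


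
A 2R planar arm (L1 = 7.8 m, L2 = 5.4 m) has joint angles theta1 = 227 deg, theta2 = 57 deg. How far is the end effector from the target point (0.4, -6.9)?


End effector via forward kinematics:
x = L1*cos(t1) + L2*cos(t1+t2) = -4.0132
y = L1*sin(t1) + L2*sin(t1+t2) = -10.9442
Distance to target:
d = sqrt((0.4 - -4.0132)^2 + (-6.9 - -10.9442)^2)
= sqrt(19.4764 + 16.3552)
= 5.986 m


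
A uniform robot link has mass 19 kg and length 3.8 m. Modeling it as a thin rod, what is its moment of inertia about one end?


I = (1/3) * m * L^2
= (1/3) * 19 * 3.8^2
= 0.333333 * 19 * 14.44
= 91.4533 kg*m^2


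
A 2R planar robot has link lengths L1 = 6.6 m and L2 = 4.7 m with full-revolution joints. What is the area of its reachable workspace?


r_max = L1 + L2 = 11.3 m
r_min = |L1 - L2| = 1.9 m
Area = pi*(r_max^2 - r_min^2)
= pi*(127.69 - 3.61)
= pi * 124.08
= 389.8088 m^2


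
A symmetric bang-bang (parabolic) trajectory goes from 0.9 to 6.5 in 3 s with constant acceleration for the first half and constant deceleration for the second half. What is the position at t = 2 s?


Symmetric rest-to-rest: each phase covers (pf-p0)/2 in time T/2. 0.5*a*(T/2)^2 = (pf-p0)/2 => a = 4*(pf-p0)/T^2
a = 4*(6.5-0.9)/3^2 = 2.4889
t = 2 is in the deceleration phase (t > T/2).
p = pf - 0.5*a*(T-t)^2 = 6.5 - 0.5*2.4889*1^2
= 5.2556


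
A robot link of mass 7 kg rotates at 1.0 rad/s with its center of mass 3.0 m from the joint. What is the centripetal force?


F = m * omega^2 * r
= 7 * 1.0^2 * 3.0
= 7 * 1.0 * 3.0
= 21.0 N


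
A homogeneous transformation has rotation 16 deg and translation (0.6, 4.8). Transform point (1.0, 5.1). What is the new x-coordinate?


x' = cos(theta)*px - sin(theta)*py + tx
= 0.9613*1.0 - 0.2756*5.1 + 0.6
= 0.1555


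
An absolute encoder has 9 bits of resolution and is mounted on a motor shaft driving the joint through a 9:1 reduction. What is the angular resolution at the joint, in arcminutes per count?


counts = 2^9 = 512
effective counts at joint = 512 * 9 = 4608
resolution = 360*60 / 4608
= 4.6875 arcmin/count


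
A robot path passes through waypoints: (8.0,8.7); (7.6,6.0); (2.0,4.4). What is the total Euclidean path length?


Segment lengths:
  seg1 = sqrt((-0.4)^2 + (-2.7)^2) = 2.7295
  seg2 = sqrt((-5.6)^2 + (-1.6)^2) = 5.8241
Total = 8.5536


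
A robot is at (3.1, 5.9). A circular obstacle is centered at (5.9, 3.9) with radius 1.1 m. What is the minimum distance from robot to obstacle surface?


center_dist = sqrt((3.1-5.9)^2 + (5.9-3.9)^2)
= sqrt(7.84 + 4.0)
= 3.4409
min_dist = center_dist - radius = 3.4409 - 1.1 = 2.3409 m


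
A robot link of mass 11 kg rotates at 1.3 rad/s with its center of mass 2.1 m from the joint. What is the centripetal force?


F = m * omega^2 * r
= 11 * 1.3^2 * 2.1
= 11 * 1.69 * 2.1
= 39.039 N


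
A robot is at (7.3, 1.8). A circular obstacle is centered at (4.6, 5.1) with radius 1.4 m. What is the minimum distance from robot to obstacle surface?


center_dist = sqrt((7.3-4.6)^2 + (1.8-5.1)^2)
= sqrt(7.29 + 10.89)
= 4.2638
min_dist = center_dist - radius = 4.2638 - 1.4 = 2.8638 m


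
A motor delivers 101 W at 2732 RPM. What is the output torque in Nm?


omega = 2732 * 2*pi/60 = 286.0944 rad/s
tau = P / omega = 101 / 286.0944
= 0.353 Nm


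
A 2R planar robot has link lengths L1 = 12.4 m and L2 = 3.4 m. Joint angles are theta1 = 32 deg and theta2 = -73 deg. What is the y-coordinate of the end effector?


Convert angles to radians: theta1 = 0.5585, theta2 = -1.2741
y = L1*sin(theta1) + L2*sin(theta1+theta2)
y = 6.571 + -2.2306
y = 4.3404


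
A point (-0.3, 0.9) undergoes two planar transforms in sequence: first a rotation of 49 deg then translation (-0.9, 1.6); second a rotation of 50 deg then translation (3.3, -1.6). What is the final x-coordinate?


After transform 1:
x1 = cos(49)*-0.3 - sin(49)*0.9 + -0.9 = -1.7761
y1 = sin(49)*-0.3 + cos(49)*0.9 + 1.6 = 1.964
After transform 2:
x2 = cos(50)*-1.7761 - sin(50)*1.964 + 3.3
= 0.6538


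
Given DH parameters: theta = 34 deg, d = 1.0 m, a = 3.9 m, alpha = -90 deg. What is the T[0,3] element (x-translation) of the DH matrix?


T[0,3] = a * cos(theta)
= 3.9 * cos(34 deg)
= 3.9 * 0.829
= 3.2332


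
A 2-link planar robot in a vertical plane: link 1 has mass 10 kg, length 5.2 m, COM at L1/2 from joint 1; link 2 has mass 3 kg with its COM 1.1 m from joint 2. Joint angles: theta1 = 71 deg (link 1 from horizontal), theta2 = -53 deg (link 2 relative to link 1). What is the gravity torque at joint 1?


Horizontal distance from joint 1 to link-1 COM:
  x_c1 = (L1/2)*cos(t1) = 2.6 * 0.3256 = 0.8465 m
Horizontal distance from joint 1 to link-2 COM:
  x_c2 = L1*cos(t1) + Lc2*cos(t1+t2)
       = 5.2*0.3256 + 1.1*0.9511 = 2.7391 m
tau1 = m1*g*x_c1 + m2*g*x_c2
     = 10*9.81*0.8465 + 3*9.81*2.7391
     = 83.0394 + 80.6122
     = 163.6516 Nm


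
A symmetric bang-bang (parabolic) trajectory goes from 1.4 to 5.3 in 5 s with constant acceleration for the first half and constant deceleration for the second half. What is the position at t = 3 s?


Symmetric rest-to-rest: each phase covers (pf-p0)/2 in time T/2. 0.5*a*(T/2)^2 = (pf-p0)/2 => a = 4*(pf-p0)/T^2
a = 4*(5.3-1.4)/5^2 = 0.624
t = 3 is in the deceleration phase (t > T/2).
p = pf - 0.5*a*(T-t)^2 = 5.3 - 0.5*0.624*2^2
= 4.052


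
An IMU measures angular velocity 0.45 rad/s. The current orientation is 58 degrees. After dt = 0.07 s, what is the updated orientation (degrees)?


delta_theta = w * dt = 0.45 * 0.07 = 0.0315 rad
= 1.8048 deg
theta_new = 58 + 1.8048 = 59.8048 deg


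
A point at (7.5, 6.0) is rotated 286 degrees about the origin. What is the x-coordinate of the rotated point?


x' = x*cos(theta) - y*sin(theta)
cos(286 deg) = 0.2756, sin(286 deg) = -0.9613
x' = 7.5 * 0.2756 - 6.0 * -0.9613
= 2.0673 - -5.7676
= 7.8349


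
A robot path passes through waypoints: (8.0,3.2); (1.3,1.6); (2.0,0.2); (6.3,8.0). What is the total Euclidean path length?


Segment lengths:
  seg1 = sqrt((-6.7)^2 + (-1.6)^2) = 6.8884
  seg2 = sqrt((0.7)^2 + (-1.4)^2) = 1.5652
  seg3 = sqrt((4.3)^2 + (7.8)^2) = 8.9067
Total = 17.3604


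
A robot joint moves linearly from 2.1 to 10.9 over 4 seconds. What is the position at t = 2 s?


s = t/T = 2/4 = 0.5
p(t) = p0 + (pf-p0)*s
= 2.1 + (10.9 - 2.1) * 0.5
= 6.5


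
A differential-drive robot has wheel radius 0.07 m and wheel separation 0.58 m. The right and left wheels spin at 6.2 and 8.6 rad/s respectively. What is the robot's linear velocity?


vR = r*wR = 0.07*6.2 = 0.434 m/s
vL = r*wL = 0.07*8.6 = 0.602 m/s
v = (vR+vL)/2 = 0.518 m/s
omega = (vR-vL)/L = -0.2897 rad/s
linear velocity = 0.518 m/s


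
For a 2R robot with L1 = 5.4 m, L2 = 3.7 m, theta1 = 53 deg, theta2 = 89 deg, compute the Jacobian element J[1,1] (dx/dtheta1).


J[1,1] = -L1*sin(t1) - L2*sin(t1+t2)
= -5.4*sin(53) - 3.7*sin(142)
= -6.5906


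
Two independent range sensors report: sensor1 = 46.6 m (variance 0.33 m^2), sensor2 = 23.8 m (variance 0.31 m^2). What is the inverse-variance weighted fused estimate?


w1 = (1/var1) / (1/var1 + 1/var2)
   = 3.0303 / (3.0303 + 3.2258) = 0.4844
w2 = 1 - w1 = 0.5156
fused = w1*s1 + w2*s2 = 22.5719 + 12.2719
= 34.8438 m


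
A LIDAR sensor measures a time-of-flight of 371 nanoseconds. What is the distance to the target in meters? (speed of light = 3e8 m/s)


tof = 371 ns = 3.71e-07 s
dist = c * tof / 2
= 3e8 * 3.71e-07 / 2
= 55.65 m


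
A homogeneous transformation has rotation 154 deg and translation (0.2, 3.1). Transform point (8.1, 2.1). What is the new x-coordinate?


x' = cos(theta)*px - sin(theta)*py + tx
= -0.8988*8.1 - 0.4384*2.1 + 0.2
= -8.0008


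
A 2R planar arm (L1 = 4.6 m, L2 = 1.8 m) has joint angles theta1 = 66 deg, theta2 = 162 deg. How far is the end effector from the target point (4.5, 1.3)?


End effector via forward kinematics:
x = L1*cos(t1) + L2*cos(t1+t2) = 0.6666
y = L1*sin(t1) + L2*sin(t1+t2) = 2.8646
Distance to target:
d = sqrt((4.5 - 0.6666)^2 + (1.3 - 2.8646)^2)
= sqrt(14.6953 + 2.4481)
= 4.1405 m


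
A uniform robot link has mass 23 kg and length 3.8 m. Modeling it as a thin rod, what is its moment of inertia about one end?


I = (1/3) * m * L^2
= (1/3) * 23 * 3.8^2
= 0.333333 * 23 * 14.44
= 110.7067 kg*m^2


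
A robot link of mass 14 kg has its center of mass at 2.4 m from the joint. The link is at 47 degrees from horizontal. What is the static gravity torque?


tau = m*g*L*cos(angle)
= 14 * 9.81 * 2.4 * cos(47 deg)
= 14 * 9.81 * 2.4 * 0.682
= 224.7976 Nm


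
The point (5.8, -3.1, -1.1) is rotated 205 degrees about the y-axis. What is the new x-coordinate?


Rotation about y-axis: x' = x*cos(theta) + z*sin(theta)
= 5.8 * -0.9063 + -1.1 * -0.4226
= -4.7917


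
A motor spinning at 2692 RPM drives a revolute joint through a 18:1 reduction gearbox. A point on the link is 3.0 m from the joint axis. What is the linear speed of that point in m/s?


omega_motor = 2692 * 2*pi/60 = 281.9056 rad/s
omega_joint = omega_motor / 18 = 15.6614 rad/s
v = omega_joint * r = 15.6614 * 3.0
= 46.9843 m/s


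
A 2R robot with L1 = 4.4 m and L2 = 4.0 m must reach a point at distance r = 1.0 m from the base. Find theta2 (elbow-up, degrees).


cos(theta2) = (r^2 - L1^2 - L2^2) / (2*L1*L2)
cos(theta2) = (1.0 - 19.36 - 16.0) / 35.2
cos(theta2) = -0.976136
theta2 = 167.4578 degrees


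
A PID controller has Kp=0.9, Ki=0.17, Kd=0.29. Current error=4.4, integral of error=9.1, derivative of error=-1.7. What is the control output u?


u = Kp*e + Ki*int(e) + Kd*de/dt
= 0.9*4.4 + 0.17*9.1 + 0.29*(-1.7)
= 3.96 + 1.547 + -0.493
= 5.014
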